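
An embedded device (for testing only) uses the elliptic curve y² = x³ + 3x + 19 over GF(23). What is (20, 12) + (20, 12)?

tangent at (20, 12): λ = (3·20² + 3)/(2·12) ≡ 7/1. 1⁻¹ ≡ 1 (mod 23), so λ ≡ 7·1 ≡ 7.
  x = λ² - 20 - 20 = 49 - 40 ≡ 9; y = λ·(20 - 9) - 12 ≡ 19. → (9, 19)

(9, 19)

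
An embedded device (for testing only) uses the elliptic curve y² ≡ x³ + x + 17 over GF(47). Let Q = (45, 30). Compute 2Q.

(5, 10)

tangent at (45, 30): λ = (3·45² + 1)/(2·30) ≡ 13/13. 13⁻¹ ≡ 29 (mod 47) since 13·29 = 377 ≡ 1, so λ ≡ 13·29 ≡ 1.
  x = λ² - 45 - 45 = 1 - 90 ≡ 5; y = λ·(45 - 5) - 30 ≡ 10. → (5, 10)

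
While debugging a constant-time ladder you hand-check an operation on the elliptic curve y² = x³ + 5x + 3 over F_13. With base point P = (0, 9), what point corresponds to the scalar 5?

Repeated addition: build up to 5P.
2P: tangent at (0, 9): λ = (3·0² + 5)/(2·9) ≡ 5/5. 5⁻¹ ≡ 8 (mod 13), so λ ≡ 5·8 ≡ 1.
  x = λ² - 0 - 0 = 1 - 0 ≡ 1; y = λ·(0 - 1) - 9 ≡ 3. → (1, 3)
3P: (1, 3) + (0, 9). λ = (9 - 3)/(0 - 1) ≡ 6/12 mod 13. 12⁻¹ ≡ 12 (mod 13), so λ ≡ 7.
  x = λ² - 1 - 0 = 49 - 1 ≡ 9; y = λ·(1 - 9) - 3 ≡ 6. → (9, 6)
4P: (9, 6) + (0, 9). λ = (9 - 6)/(0 - 9) ≡ 3/4 mod 13. 4⁻¹ ≡ 10 (mod 13), so λ ≡ 4.
  x = λ² - 9 - 0 = 16 - 9 ≡ 7; y = λ·(9 - 7) - 6 ≡ 2. → (7, 2)
5P: (7, 2) + (0, 9). λ = (9 - 2)/(0 - 7) ≡ 7/6 mod 13. 6⁻¹ ≡ 11 (mod 13) since 6·11 = 66 ≡ 1, so λ ≡ 12.
  x = λ² - 7 - 0 = 144 - 7 ≡ 7; y = λ·(7 - 7) - 2 ≡ 11. → (7, 11)

(7, 11)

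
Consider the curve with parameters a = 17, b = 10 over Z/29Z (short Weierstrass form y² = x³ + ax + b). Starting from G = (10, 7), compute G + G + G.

Repeated addition: build up to 3G.
2G: tangent at (10, 7): λ = (3·10² + 17)/(2·7) ≡ 27/14. 14⁻¹ ≡ 27 (mod 29) since 14·27 = 378 ≡ 1, so λ ≡ 27·27 ≡ 4.
  x = λ² - 10 - 10 = 16 - 20 ≡ 25; y = λ·(10 - 25) - 7 ≡ 20. → (25, 20)
3G: (25, 20) + (10, 7). λ = (7 - 20)/(10 - 25) ≡ 16/14 mod 29. 14⁻¹ ≡ 27 (mod 29), so λ ≡ 26.
  x = λ² - 25 - 10 = 676 - 35 ≡ 3; y = λ·(25 - 3) - 20 ≡ 1. → (3, 1)

(3, 1)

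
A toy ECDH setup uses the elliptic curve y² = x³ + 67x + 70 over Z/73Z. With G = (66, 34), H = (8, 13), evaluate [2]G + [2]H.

(28, 10)

First 2G:
Repeated addition: build up to 2G.
2G: tangent at (66, 34): λ = (3·66² + 67)/(2·34) ≡ 68/68. 68⁻¹ ≡ 29 (mod 73) since 68·29 = 1972 ≡ 1, so λ ≡ 68·29 ≡ 1.
  x = λ² - 66 - 66 = 1 - 132 ≡ 15; y = λ·(66 - 15) - 34 ≡ 17. → (15, 17)
2G = (15, 17).
Next 2H:
Repeated addition: build up to 2H.
2H: tangent at (8, 13): λ = (3·8² + 67)/(2·13) ≡ 40/26. 26⁻¹ ≡ 59 (mod 73) since 26·59 = 1534 ≡ 1, so λ ≡ 40·59 ≡ 24.
  x = λ² - 8 - 8 = 576 - 16 ≡ 49; y = λ·(8 - 49) - 13 ≡ 25. → (49, 25)
2H = (49, 25).
Finally 2G + 2H:
(15, 17) + (49, 25). λ = (25 - 17)/(49 - 15) ≡ 8/34 mod 73. 34⁻¹ ≡ 58 (mod 73) since 34·58 = 1972 ≡ 1, so λ ≡ 26.
  x = λ² - 15 - 49 = 676 - 64 ≡ 28; y = λ·(15 - 28) - 17 ≡ 10. → (28, 10)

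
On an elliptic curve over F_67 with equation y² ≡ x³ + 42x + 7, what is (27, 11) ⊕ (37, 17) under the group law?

(65, 60)

(27, 11) + (37, 17). λ = (17 - 11)/(37 - 27) ≡ 6/10 mod 67. 10⁻¹ ≡ 47 (mod 67), so λ ≡ 14.
  x = λ² - 27 - 37 = 196 - 64 ≡ 65; y = λ·(27 - 65) - 11 ≡ 60. → (65, 60)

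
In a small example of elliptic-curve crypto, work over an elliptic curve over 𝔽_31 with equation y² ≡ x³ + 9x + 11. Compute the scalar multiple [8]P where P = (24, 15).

Double-and-add on 8 = (1000)₂. Start with P = (24, 15) for the leading 1-bit.
double: tangent at (24, 15): λ = (3·24² + 9)/(2·15) ≡ 1/30. 30⁻¹ ≡ 30 (mod 31) since 30·30 = 900 ≡ 1, so λ ≡ 1·30 ≡ 30.
  x = λ² - 24 - 24 = 900 - 48 ≡ 15; y = λ·(24 - 15) - 15 ≡ 7. → (15, 7)
double: tangent at (15, 7): λ = (3·15² + 9)/(2·7) ≡ 2/14. 14⁻¹ ≡ 20 (mod 31) since 14·20 = 280 ≡ 1, so λ ≡ 2·20 ≡ 9.
  x = λ² - 15 - 15 = 81 - 30 ≡ 20; y = λ·(15 - 20) - 7 ≡ 10. → (20, 10)
double: tangent at (20, 10): λ = (3·20² + 9)/(2·10) ≡ 0/20. 20⁻¹ ≡ 14 (mod 31), so λ ≡ 0·14 ≡ 0.
  x = λ² - 20 - 20 = 0 - 40 ≡ 22; y = λ·(20 - 22) - 10 ≡ 21. → (22, 21)

(22, 21)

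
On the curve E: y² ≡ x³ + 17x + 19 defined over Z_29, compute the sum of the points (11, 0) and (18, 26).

(11, 0) + (18, 26). λ = (26 - 0)/(18 - 11) ≡ 26/7 mod 29. 7⁻¹ ≡ 25 (mod 29), so λ ≡ 12.
  x = λ² - 11 - 18 = 144 - 29 ≡ 28; y = λ·(11 - 28) - 0 ≡ 28. → (28, 28)

(28, 28)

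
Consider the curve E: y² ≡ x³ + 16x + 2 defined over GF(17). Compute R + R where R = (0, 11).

tangent at (0, 11): λ = (3·0² + 16)/(2·11) ≡ 16/5. 5⁻¹ ≡ 7 (mod 17), so λ ≡ 16·7 ≡ 10.
  x = λ² - 0 - 0 = 100 - 0 ≡ 15; y = λ·(0 - 15) - 11 ≡ 9. → (15, 9)

(15, 9)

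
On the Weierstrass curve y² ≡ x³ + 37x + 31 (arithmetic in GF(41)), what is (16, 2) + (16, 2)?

(0, 20)

tangent at (16, 2): λ = (3·16² + 37)/(2·2) ≡ 26/4. 4⁻¹ ≡ 31 (mod 41) since 4·31 = 124 ≡ 1, so λ ≡ 26·31 ≡ 27.
  x = λ² - 16 - 16 = 729 - 32 ≡ 0; y = λ·(16 - 0) - 2 ≡ 20. → (0, 20)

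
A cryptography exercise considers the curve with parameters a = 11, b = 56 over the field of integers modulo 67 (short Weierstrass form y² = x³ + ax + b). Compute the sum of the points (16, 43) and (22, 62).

(16, 43) + (22, 62). λ = (62 - 43)/(22 - 16) ≡ 19/6 mod 67. 6⁻¹ ≡ 56 (mod 67) since 6·56 = 336 ≡ 1, so λ ≡ 59.
  x = λ² - 16 - 22 = 3481 - 38 ≡ 26; y = λ·(16 - 26) - 43 ≡ 37. → (26, 37)

(26, 37)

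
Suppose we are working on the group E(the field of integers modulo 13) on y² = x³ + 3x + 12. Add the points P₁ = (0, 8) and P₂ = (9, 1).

(0, 8) + (9, 1). λ = (1 - 8)/(9 - 0) ≡ 6/9 mod 13. 9⁻¹ ≡ 3 (mod 13), so λ ≡ 5.
  x = λ² - 0 - 9 = 25 - 9 ≡ 3; y = λ·(0 - 3) - 8 ≡ 3. → (3, 3)

(3, 3)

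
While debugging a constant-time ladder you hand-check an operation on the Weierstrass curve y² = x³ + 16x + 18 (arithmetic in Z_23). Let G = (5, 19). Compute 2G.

tangent at (5, 19): λ = (3·5² + 16)/(2·19) ≡ 22/15. 15⁻¹ ≡ 20 (mod 23), so λ ≡ 22·20 ≡ 3.
  x = λ² - 5 - 5 = 9 - 10 ≡ 22; y = λ·(5 - 22) - 19 ≡ 22. → (22, 22)

(22, 22)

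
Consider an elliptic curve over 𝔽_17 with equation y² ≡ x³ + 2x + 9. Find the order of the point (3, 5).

2P: tangent at (3, 5): λ = (3·3² + 2)/(2·5) ≡ 12/10. 10⁻¹ ≡ 12 (mod 17), so λ ≡ 12·12 ≡ 8.
  x = λ² - 3 - 3 = 64 - 6 ≡ 7; y = λ·(3 - 7) - 5 ≡ 14. → (7, 14)
3P: (7, 14) + (3, 5). λ = (5 - 14)/(3 - 7) ≡ 8/13 mod 17. 13⁻¹ ≡ 4 (mod 17) since 13·4 = 52 ≡ 1, so λ ≡ 15.
  x = λ² - 7 - 3 = 225 - 10 ≡ 11; y = λ·(7 - 11) - 14 ≡ 11. → (11, 11)
4P: (11, 11) + (3, 5). λ = (5 - 11)/(3 - 11) ≡ 11/9 mod 17. 9⁻¹ ≡ 2 (mod 17), so λ ≡ 5.
  x = λ² - 11 - 3 = 25 - 14 ≡ 11; y = λ·(11 - 11) - 11 ≡ 6. → (11, 6)
5P: (11, 6) + (3, 5). λ = (5 - 6)/(3 - 11) ≡ 16/9 mod 17. 9⁻¹ ≡ 2 (mod 17) since 9·2 = 18 ≡ 1, so λ ≡ 15.
  x = λ² - 11 - 3 = 225 - 14 ≡ 7; y = λ·(11 - 7) - 6 ≡ 3. → (7, 3)
6P: (7, 3) + (3, 5). λ = (5 - 3)/(3 - 7) ≡ 2/13 mod 17. 13⁻¹ ≡ 4 (mod 17), so λ ≡ 8.
  x = λ² - 7 - 3 = 64 - 10 ≡ 3; y = λ·(7 - 3) - 3 ≡ 12. → (3, 12)
7P: (3, 12) + (3, 5): same x and y₁ ≡ -y₂, so the sum is the point at infinity.
7P = the point at infinity, so the order is 7.

7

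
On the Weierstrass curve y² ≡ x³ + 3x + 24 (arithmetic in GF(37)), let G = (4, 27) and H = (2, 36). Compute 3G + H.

First 3G:
Repeated addition: build up to 3G.
2G: tangent at (4, 27): λ = (3·4² + 3)/(2·27) ≡ 14/17. 17⁻¹ ≡ 24 (mod 37), so λ ≡ 14·24 ≡ 3.
  x = λ² - 4 - 4 = 9 - 8 ≡ 1; y = λ·(4 - 1) - 27 ≡ 19. → (1, 19)
3G: (1, 19) + (4, 27). λ = (27 - 19)/(4 - 1) ≡ 8/3 mod 37. 3⁻¹ ≡ 25 (mod 37) since 3·25 = 75 ≡ 1, so λ ≡ 15.
  x = λ² - 1 - 4 = 225 - 5 ≡ 35; y = λ·(1 - 35) - 19 ≡ 26. → (35, 26)
3G = (35, 26).
Finally 3G + H:
(35, 26) + (2, 36). λ = (36 - 26)/(2 - 35) ≡ 10/4 mod 37. 4⁻¹ ≡ 28 (mod 37), so λ ≡ 21.
  x = λ² - 35 - 2 = 441 - 37 ≡ 34; y = λ·(35 - 34) - 26 ≡ 32. → (34, 32)

(34, 32)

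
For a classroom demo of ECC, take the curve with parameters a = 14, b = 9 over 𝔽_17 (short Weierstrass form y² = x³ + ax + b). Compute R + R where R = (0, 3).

tangent at (0, 3): λ = (3·0² + 14)/(2·3) ≡ 14/6. 6⁻¹ ≡ 3 (mod 17), so λ ≡ 14·3 ≡ 8.
  x = λ² - 0 - 0 = 64 - 0 ≡ 13; y = λ·(0 - 13) - 3 ≡ 12. → (13, 12)

(13, 12)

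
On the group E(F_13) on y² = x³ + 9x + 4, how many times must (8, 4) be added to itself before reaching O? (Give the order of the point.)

2P: tangent at (8, 4): λ = (3·8² + 9)/(2·4) ≡ 6/8. 8⁻¹ ≡ 5 (mod 13), so λ ≡ 6·5 ≡ 4.
  x = λ² - 8 - 8 = 16 - 16 ≡ 0; y = λ·(8 - 0) - 4 ≡ 2. → (0, 2)
3P: (0, 2) + (8, 4). λ = (4 - 2)/(8 - 0) ≡ 2/8 mod 13. 8⁻¹ ≡ 5 (mod 13), so λ ≡ 10.
  x = λ² - 0 - 8 = 100 - 8 ≡ 1; y = λ·(0 - 1) - 2 ≡ 1. → (1, 1)
4P: (1, 1) + (8, 4). λ = (4 - 1)/(8 - 1) ≡ 3/7 mod 13. 7⁻¹ ≡ 2 (mod 13), so λ ≡ 6.
  x = λ² - 1 - 8 = 36 - 9 ≡ 1; y = λ·(1 - 1) - 1 ≡ 12. → (1, 12)
5P: (1, 12) + (8, 4). λ = (4 - 12)/(8 - 1) ≡ 5/7 mod 13. 7⁻¹ ≡ 2 (mod 13) since 7·2 = 14 ≡ 1, so λ ≡ 10.
  x = λ² - 1 - 8 = 100 - 9 ≡ 0; y = λ·(1 - 0) - 12 ≡ 11. → (0, 11)
6P: (0, 11) + (8, 4). λ = (4 - 11)/(8 - 0) ≡ 6/8 mod 13. 8⁻¹ ≡ 5 (mod 13) since 8·5 = 40 ≡ 1, so λ ≡ 4.
  x = λ² - 0 - 8 = 16 - 8 ≡ 8; y = λ·(0 - 8) - 11 ≡ 9. → (8, 9)
7P: (8, 9) + (8, 4): same x and y₁ ≡ -y₂, so the sum is O.
7P = O, so the order is 7.

7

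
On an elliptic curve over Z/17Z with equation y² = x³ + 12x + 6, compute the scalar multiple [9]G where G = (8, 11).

Double-and-add on 9 = (1001)₂. Start with G = (8, 11) for the leading 1-bit.
double: tangent at (8, 11): λ = (3·8² + 12)/(2·11) ≡ 0/5. 5⁻¹ ≡ 7 (mod 17), so λ ≡ 0·7 ≡ 0.
  x = λ² - 8 - 8 = 0 - 16 ≡ 1; y = λ·(8 - 1) - 11 ≡ 6. → (1, 6)
double: tangent at (1, 6): λ = (3·1² + 12)/(2·6) ≡ 15/12. 12⁻¹ ≡ 10 (mod 17), so λ ≡ 15·10 ≡ 14.
  x = λ² - 1 - 1 = 196 - 2 ≡ 7; y = λ·(1 - 7) - 6 ≡ 12. → (7, 12)
double: tangent at (7, 12): λ = (3·7² + 12)/(2·12) ≡ 6/7. 7⁻¹ ≡ 5 (mod 17), so λ ≡ 6·5 ≡ 13.
  x = λ² - 7 - 7 = 169 - 14 ≡ 2; y = λ·(7 - 2) - 12 ≡ 2. → (2, 2)
add G: (2, 2) + (8, 11). λ = (11 - 2)/(8 - 2) ≡ 9/6 mod 17. 6⁻¹ ≡ 3 (mod 17) since 6·3 = 18 ≡ 1, so λ ≡ 10.
  x = λ² - 2 - 8 = 100 - 10 ≡ 5; y = λ·(2 - 5) - 2 ≡ 2. → (5, 2)

(5, 2)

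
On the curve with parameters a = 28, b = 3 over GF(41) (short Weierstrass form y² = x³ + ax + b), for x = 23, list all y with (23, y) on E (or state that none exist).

x³ + 28x + 3 = 12814 ≡ 22 (mod 41).
22 is a non-residue mod 41; no y exists.

none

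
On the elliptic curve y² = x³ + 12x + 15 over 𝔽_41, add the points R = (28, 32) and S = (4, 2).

(8, 34)

(28, 32) + (4, 2). λ = (2 - 32)/(4 - 28) ≡ 11/17 mod 41. 17⁻¹ ≡ 29 (mod 41), so λ ≡ 32.
  x = λ² - 28 - 4 = 1024 - 32 ≡ 8; y = λ·(28 - 8) - 32 ≡ 34. → (8, 34)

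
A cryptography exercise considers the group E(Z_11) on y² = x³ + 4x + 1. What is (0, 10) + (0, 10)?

(4, 9)

tangent at (0, 10): λ = (3·0² + 4)/(2·10) ≡ 4/9. 9⁻¹ ≡ 5 (mod 11), so λ ≡ 4·5 ≡ 9.
  x = λ² - 0 - 0 = 81 - 0 ≡ 4; y = λ·(0 - 4) - 10 ≡ 9. → (4, 9)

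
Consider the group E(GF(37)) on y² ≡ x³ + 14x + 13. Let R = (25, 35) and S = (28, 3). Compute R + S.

(25, 35) + (28, 3). λ = (3 - 35)/(28 - 25) ≡ 5/3 mod 37. 3⁻¹ ≡ 25 (mod 37), so λ ≡ 14.
  x = λ² - 25 - 28 = 196 - 53 ≡ 32; y = λ·(25 - 32) - 35 ≡ 15. → (32, 15)

(32, 15)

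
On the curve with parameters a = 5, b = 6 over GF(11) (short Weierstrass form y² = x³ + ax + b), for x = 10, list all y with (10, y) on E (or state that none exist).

x³ + 5x + 6 = 1056 ≡ 0 (mod 11).
Only y = 0 satisfies y² ≡ 0.

0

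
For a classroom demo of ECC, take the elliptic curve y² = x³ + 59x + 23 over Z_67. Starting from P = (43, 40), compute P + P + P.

Repeated addition: build up to 3P.
2P: tangent at (43, 40): λ = (3·43² + 59)/(2·40) ≡ 45/13. 13⁻¹ ≡ 31 (mod 67), so λ ≡ 45·31 ≡ 55.
  x = λ² - 43 - 43 = 3025 - 86 ≡ 58; y = λ·(43 - 58) - 40 ≡ 6. → (58, 6)
3P: (58, 6) + (43, 40). λ = (40 - 6)/(43 - 58) ≡ 34/52 mod 67. 52⁻¹ ≡ 58 (mod 67), so λ ≡ 29.
  x = λ² - 58 - 43 = 841 - 101 ≡ 3; y = λ·(58 - 3) - 6 ≡ 48. → (3, 48)

(3, 48)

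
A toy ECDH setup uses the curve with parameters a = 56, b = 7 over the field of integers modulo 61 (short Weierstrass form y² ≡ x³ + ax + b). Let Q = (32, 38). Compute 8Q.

(58, 19)

Repeated addition: build up to 8Q.
2Q: tangent at (32, 38): λ = (3·32² + 56)/(2·38) ≡ 17/15. 15⁻¹ ≡ 57 (mod 61) since 15·57 = 855 ≡ 1, so λ ≡ 17·57 ≡ 54.
  x = λ² - 32 - 32 = 2916 - 64 ≡ 46; y = λ·(32 - 46) - 38 ≡ 60. → (46, 60)
3Q: (46, 60) + (32, 38). λ = (38 - 60)/(32 - 46) ≡ 39/47 mod 61. 47⁻¹ ≡ 13 (mod 61), so λ ≡ 19.
  x = λ² - 46 - 32 = 361 - 78 ≡ 39; y = λ·(46 - 39) - 60 ≡ 12. → (39, 12)
4Q: (39, 12) + (32, 38). λ = (38 - 12)/(32 - 39) ≡ 26/54 mod 61. 54⁻¹ ≡ 26 (mod 61) since 54·26 = 1404 ≡ 1, so λ ≡ 5.
  x = λ² - 39 - 32 = 25 - 71 ≡ 15; y = λ·(39 - 15) - 12 ≡ 47. → (15, 47)
5Q: (15, 47) + (32, 38). λ = (38 - 47)/(32 - 15) ≡ 52/17 mod 61. 17⁻¹ ≡ 18 (mod 61), so λ ≡ 21.
  x = λ² - 15 - 32 = 441 - 47 ≡ 28; y = λ·(15 - 28) - 47 ≡ 46. → (28, 46)
6Q: (28, 46) + (32, 38). λ = (38 - 46)/(32 - 28) ≡ 53/4 mod 61. 4⁻¹ ≡ 46 (mod 61), so λ ≡ 59.
  x = λ² - 28 - 32 = 3481 - 60 ≡ 5; y = λ·(28 - 5) - 46 ≡ 30. → (5, 30)
7Q: (5, 30) + (32, 38). λ = (38 - 30)/(32 - 5) ≡ 8/27 mod 61. 27⁻¹ ≡ 52 (mod 61) since 27·52 = 1404 ≡ 1, so λ ≡ 50.
  x = λ² - 5 - 32 = 2500 - 37 ≡ 23; y = λ·(5 - 23) - 30 ≡ 46. → (23, 46)
8Q: (23, 46) + (32, 38). λ = (38 - 46)/(32 - 23) ≡ 53/9 mod 61. 9⁻¹ ≡ 34 (mod 61) since 9·34 = 306 ≡ 1, so λ ≡ 33.
  x = λ² - 23 - 32 = 1089 - 55 ≡ 58; y = λ·(23 - 58) - 46 ≡ 19. → (58, 19)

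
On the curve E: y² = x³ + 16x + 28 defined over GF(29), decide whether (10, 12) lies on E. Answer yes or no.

y² = 12² ≡ 28; x³ + 16x + 28 = 1188 ≡ 28 (mod 29). 28 = 28.

yes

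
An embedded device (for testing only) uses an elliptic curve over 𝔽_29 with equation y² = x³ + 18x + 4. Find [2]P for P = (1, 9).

(5, 25)

tangent at (1, 9): λ = (3·1² + 18)/(2·9) ≡ 21/18. 18⁻¹ ≡ 21 (mod 29), so λ ≡ 21·21 ≡ 6.
  x = λ² - 1 - 1 = 36 - 2 ≡ 5; y = λ·(1 - 5) - 9 ≡ 25. → (5, 25)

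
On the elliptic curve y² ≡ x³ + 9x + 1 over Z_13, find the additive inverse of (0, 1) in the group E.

-(0, 1) = (0, -1 mod 13) = (0, 12).

(0, 12)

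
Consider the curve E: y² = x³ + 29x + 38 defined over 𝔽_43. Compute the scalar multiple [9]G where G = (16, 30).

(27, 6)

Repeated addition: build up to 9G.
2G: tangent at (16, 30): λ = (3·16² + 29)/(2·30) ≡ 23/17. 17⁻¹ ≡ 38 (mod 43) since 17·38 = 646 ≡ 1, so λ ≡ 23·38 ≡ 14.
  x = λ² - 16 - 16 = 196 - 32 ≡ 35; y = λ·(16 - 35) - 30 ≡ 5. → (35, 5)
3G: (35, 5) + (16, 30). λ = (30 - 5)/(16 - 35) ≡ 25/24 mod 43. 24⁻¹ ≡ 9 (mod 43), so λ ≡ 10.
  x = λ² - 35 - 16 = 100 - 51 ≡ 6; y = λ·(35 - 6) - 5 ≡ 27. → (6, 27)
4G: (6, 27) + (16, 30). λ = (30 - 27)/(16 - 6) ≡ 3/10 mod 43. 10⁻¹ ≡ 13 (mod 43), so λ ≡ 39.
  x = λ² - 6 - 16 = 1521 - 22 ≡ 37; y = λ·(6 - 37) - 27 ≡ 11. → (37, 11)
5G: (37, 11) + (16, 30). λ = (30 - 11)/(16 - 37) ≡ 19/22 mod 43. 22⁻¹ ≡ 2 (mod 43), so λ ≡ 38.
  x = λ² - 37 - 16 = 1444 - 53 ≡ 15; y = λ·(37 - 15) - 11 ≡ 8. → (15, 8)
6G: (15, 8) + (16, 30). λ = (30 - 8)/(16 - 15) ≡ 22/1 mod 43. 1⁻¹ ≡ 1 (mod 43) since 1·1 = 1 ≡ 1, so λ ≡ 22.
  x = λ² - 15 - 16 = 484 - 31 ≡ 23; y = λ·(15 - 23) - 8 ≡ 31. → (23, 31)
7G: (23, 31) + (16, 30). λ = (30 - 31)/(16 - 23) ≡ 42/36 mod 43. 36⁻¹ ≡ 6 (mod 43), so λ ≡ 37.
  x = λ² - 23 - 16 = 1369 - 39 ≡ 40; y = λ·(23 - 40) - 31 ≡ 28. → (40, 28)
8G: (40, 28) + (16, 30). λ = (30 - 28)/(16 - 40) ≡ 2/19 mod 43. 19⁻¹ ≡ 34 (mod 43) since 19·34 = 646 ≡ 1, so λ ≡ 25.
  x = λ² - 40 - 16 = 625 - 56 ≡ 10; y = λ·(40 - 10) - 28 ≡ 34. → (10, 34)
9G: (10, 34) + (16, 30). λ = (30 - 34)/(16 - 10) ≡ 39/6 mod 43. 6⁻¹ ≡ 36 (mod 43), so λ ≡ 28.
  x = λ² - 10 - 16 = 784 - 26 ≡ 27; y = λ·(10 - 27) - 34 ≡ 6. → (27, 6)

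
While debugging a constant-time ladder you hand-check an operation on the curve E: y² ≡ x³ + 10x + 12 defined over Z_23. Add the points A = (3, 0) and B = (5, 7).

(3, 0) + (5, 7). λ = (7 - 0)/(5 - 3) ≡ 7/2 mod 23. 2⁻¹ ≡ 12 (mod 23) since 2·12 = 24 ≡ 1, so λ ≡ 15.
  x = λ² - 3 - 5 = 225 - 8 ≡ 10; y = λ·(3 - 10) - 0 ≡ 10. → (10, 10)

(10, 10)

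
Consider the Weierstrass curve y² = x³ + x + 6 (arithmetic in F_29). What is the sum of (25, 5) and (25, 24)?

The two points share x = 25 and their y-coordinates satisfy 5 + 24 ≡ 0 (mod 29), so they are inverses. Their sum is ∞.

O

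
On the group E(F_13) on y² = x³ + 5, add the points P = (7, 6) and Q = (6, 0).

(10, 2)

(7, 6) + (6, 0). λ = (0 - 6)/(6 - 7) ≡ 7/12 mod 13. 12⁻¹ ≡ 12 (mod 13), so λ ≡ 6.
  x = λ² - 7 - 6 = 36 - 13 ≡ 10; y = λ·(7 - 10) - 6 ≡ 2. → (10, 2)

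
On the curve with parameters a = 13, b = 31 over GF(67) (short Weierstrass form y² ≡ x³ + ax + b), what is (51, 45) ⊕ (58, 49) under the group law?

(39, 48)

(51, 45) + (58, 49). λ = (49 - 45)/(58 - 51) ≡ 4/7 mod 67. 7⁻¹ ≡ 48 (mod 67) since 7·48 = 336 ≡ 1, so λ ≡ 58.
  x = λ² - 51 - 58 = 3364 - 109 ≡ 39; y = λ·(51 - 39) - 45 ≡ 48. → (39, 48)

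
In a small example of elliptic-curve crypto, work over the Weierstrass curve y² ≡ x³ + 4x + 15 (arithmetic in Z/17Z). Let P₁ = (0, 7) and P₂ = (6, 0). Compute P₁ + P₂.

(10, 16)

(0, 7) + (6, 0). λ = (0 - 7)/(6 - 0) ≡ 10/6 mod 17. 6⁻¹ ≡ 3 (mod 17) since 6·3 = 18 ≡ 1, so λ ≡ 13.
  x = λ² - 0 - 6 = 169 - 6 ≡ 10; y = λ·(0 - 10) - 7 ≡ 16. → (10, 16)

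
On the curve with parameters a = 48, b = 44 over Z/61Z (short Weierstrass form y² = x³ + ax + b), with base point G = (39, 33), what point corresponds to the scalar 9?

Double-and-add on 9 = (1001)₂. Start with G = (39, 33) for the leading 1-bit.
double: tangent at (39, 33): λ = (3·39² + 48)/(2·33) ≡ 36/5. 5⁻¹ ≡ 49 (mod 61), so λ ≡ 36·49 ≡ 56.
  x = λ² - 39 - 39 = 3136 - 78 ≡ 8; y = λ·(39 - 8) - 33 ≡ 56. → (8, 56)
double: tangent at (8, 56): λ = (3·8² + 48)/(2·56) ≡ 57/51. 51⁻¹ ≡ 6 (mod 61) since 51·6 = 306 ≡ 1, so λ ≡ 57·6 ≡ 37.
  x = λ² - 8 - 8 = 1369 - 16 ≡ 11; y = λ·(8 - 11) - 56 ≡ 16. → (11, 16)
double: tangent at (11, 16): λ = (3·11² + 48)/(2·16) ≡ 45/32. 32⁻¹ ≡ 21 (mod 61) since 32·21 = 672 ≡ 1, so λ ≡ 45·21 ≡ 30.
  x = λ² - 11 - 11 = 900 - 22 ≡ 24; y = λ·(11 - 24) - 16 ≡ 21. → (24, 21)
add G: (24, 21) + (39, 33). λ = (33 - 21)/(39 - 24) ≡ 12/15 mod 61. 15⁻¹ ≡ 57 (mod 61), so λ ≡ 13.
  x = λ² - 24 - 39 = 169 - 63 ≡ 45; y = λ·(24 - 45) - 21 ≡ 11. → (45, 11)

(45, 11)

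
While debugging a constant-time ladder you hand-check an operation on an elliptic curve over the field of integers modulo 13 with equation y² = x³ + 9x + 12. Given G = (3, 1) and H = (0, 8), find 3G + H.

(9, 4)

First 3G:
Repeated addition: build up to 3G.
2G: tangent at (3, 1): λ = (3·3² + 9)/(2·1) ≡ 10/2. 2⁻¹ ≡ 7 (mod 13), so λ ≡ 10·7 ≡ 5.
  x = λ² - 3 - 3 = 25 - 6 ≡ 6; y = λ·(3 - 6) - 1 ≡ 10. → (6, 10)
3G: (6, 10) + (3, 1). λ = (1 - 10)/(3 - 6) ≡ 4/10 mod 13. 10⁻¹ ≡ 4 (mod 13), so λ ≡ 3.
  x = λ² - 6 - 3 = 9 - 9 ≡ 0; y = λ·(6 - 0) - 10 ≡ 8. → (0, 8)
3G = (0, 8).
Finally 3G + H:
tangent at (0, 8): λ = (3·0² + 9)/(2·8) ≡ 9/3. 3⁻¹ ≡ 9 (mod 13), so λ ≡ 9·9 ≡ 3.
  x = λ² - 0 - 0 = 9 - 0 ≡ 9; y = λ·(0 - 9) - 8 ≡ 4. → (9, 4)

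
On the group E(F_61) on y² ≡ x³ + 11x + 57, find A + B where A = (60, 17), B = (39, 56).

(14, 37)

(60, 17) + (39, 56). λ = (56 - 17)/(39 - 60) ≡ 39/40 mod 61. 40⁻¹ ≡ 29 (mod 61) since 40·29 = 1160 ≡ 1, so λ ≡ 33.
  x = λ² - 60 - 39 = 1089 - 99 ≡ 14; y = λ·(60 - 14) - 17 ≡ 37. → (14, 37)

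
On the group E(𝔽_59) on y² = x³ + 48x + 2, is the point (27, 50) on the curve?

no

y² = 50² ≡ 22; x³ + 48x + 2 = 20981 ≡ 36 (mod 59). 22 ≠ 36.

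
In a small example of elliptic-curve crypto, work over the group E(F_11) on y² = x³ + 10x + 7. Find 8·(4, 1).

Write P = (4, 1).
Double-and-add on 8 = (1000)₂. Start with P = (4, 1) for the leading 1-bit.
double: tangent at (4, 1): λ = (3·4² + 10)/(2·1) ≡ 3/2. 2⁻¹ ≡ 6 (mod 11), so λ ≡ 3·6 ≡ 7.
  x = λ² - 4 - 4 = 49 - 8 ≡ 8; y = λ·(4 - 8) - 1 ≡ 4. → (8, 4)
double: tangent at (8, 4): λ = (3·8² + 10)/(2·4) ≡ 4/8. 8⁻¹ ≡ 7 (mod 11), so λ ≡ 4·7 ≡ 6.
  x = λ² - 8 - 8 = 36 - 16 ≡ 9; y = λ·(8 - 9) - 4 ≡ 1. → (9, 1)
double: tangent at (9, 1): λ = (3·9² + 10)/(2·1) ≡ 0/2. 2⁻¹ ≡ 6 (mod 11), so λ ≡ 0·6 ≡ 0.
  x = λ² - 9 - 9 = 0 - 18 ≡ 4; y = λ·(9 - 4) - 1 ≡ 10. → (4, 10)

(4, 10)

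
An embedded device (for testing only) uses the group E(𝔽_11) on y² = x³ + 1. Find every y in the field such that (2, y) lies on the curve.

3, 8

x³ + 0x + 1 = 9 ≡ 9 (mod 11).
Square roots of 9 mod 11: 3 and 8 (since 3² = 9 ≡ 9).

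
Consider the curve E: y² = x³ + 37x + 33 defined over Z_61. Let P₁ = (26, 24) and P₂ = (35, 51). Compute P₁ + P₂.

(26, 24) + (35, 51). λ = (51 - 24)/(35 - 26) ≡ 27/9 mod 61. 9⁻¹ ≡ 34 (mod 61) since 9·34 = 306 ≡ 1, so λ ≡ 3.
  x = λ² - 26 - 35 = 9 - 61 ≡ 9; y = λ·(26 - 9) - 24 ≡ 27. → (9, 27)

(9, 27)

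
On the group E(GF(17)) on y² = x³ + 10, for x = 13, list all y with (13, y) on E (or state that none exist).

none

x³ + 0x + 10 = 2207 ≡ 14 (mod 17).
14 is a non-residue mod 17; no y exists.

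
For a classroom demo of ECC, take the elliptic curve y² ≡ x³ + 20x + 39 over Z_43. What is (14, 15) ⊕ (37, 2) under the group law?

(14, 15) + (37, 2). λ = (2 - 15)/(37 - 14) ≡ 30/23 mod 43. 23⁻¹ ≡ 15 (mod 43) since 23·15 = 345 ≡ 1, so λ ≡ 20.
  x = λ² - 14 - 37 = 400 - 51 ≡ 5; y = λ·(14 - 5) - 15 ≡ 36. → (5, 36)

(5, 36)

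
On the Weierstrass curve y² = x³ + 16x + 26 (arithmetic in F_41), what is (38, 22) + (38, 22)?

tangent at (38, 22): λ = (3·38² + 16)/(2·22) ≡ 2/3. 3⁻¹ ≡ 14 (mod 41), so λ ≡ 2·14 ≡ 28.
  x = λ² - 38 - 38 = 784 - 76 ≡ 11; y = λ·(38 - 11) - 22 ≡ 37. → (11, 37)

(11, 37)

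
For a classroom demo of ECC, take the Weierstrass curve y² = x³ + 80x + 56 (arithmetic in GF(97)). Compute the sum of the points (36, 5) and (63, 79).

(36, 5) + (63, 79). λ = (79 - 5)/(63 - 36) ≡ 74/27 mod 97. 27⁻¹ ≡ 18 (mod 97), so λ ≡ 71.
  x = λ² - 36 - 63 = 5041 - 99 ≡ 92; y = λ·(36 - 92) - 5 ≡ 93. → (92, 93)

(92, 93)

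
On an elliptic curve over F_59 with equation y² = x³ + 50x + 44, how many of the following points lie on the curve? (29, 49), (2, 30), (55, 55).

2

(29, 49): 49² ≡ 41, rhs ≡ 41 → on.
(2, 30): 30² ≡ 15, rhs ≡ 34 → off.
(55, 55): 55² ≡ 16, rhs ≡ 16 → on.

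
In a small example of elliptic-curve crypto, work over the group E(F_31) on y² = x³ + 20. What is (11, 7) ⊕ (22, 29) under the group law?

(2, 11)

(11, 7) + (22, 29). λ = (29 - 7)/(22 - 11) ≡ 22/11 mod 31. 11⁻¹ ≡ 17 (mod 31) since 11·17 = 187 ≡ 1, so λ ≡ 2.
  x = λ² - 11 - 22 = 4 - 33 ≡ 2; y = λ·(11 - 2) - 7 ≡ 11. → (2, 11)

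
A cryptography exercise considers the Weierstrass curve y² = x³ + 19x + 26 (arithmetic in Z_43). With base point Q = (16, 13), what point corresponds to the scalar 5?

(17, 39)

Double-and-add on 5 = (101)₂. Start with Q = (16, 13) for the leading 1-bit.
double: tangent at (16, 13): λ = (3·16² + 19)/(2·13) ≡ 13/26. 26⁻¹ ≡ 5 (mod 43), so λ ≡ 13·5 ≡ 22.
  x = λ² - 16 - 16 = 484 - 32 ≡ 22; y = λ·(16 - 22) - 13 ≡ 27. → (22, 27)
double: tangent at (22, 27): λ = (3·22² + 19)/(2·27) ≡ 9/11. 11⁻¹ ≡ 4 (mod 43) since 11·4 = 44 ≡ 1, so λ ≡ 9·4 ≡ 36.
  x = λ² - 22 - 22 = 1296 - 44 ≡ 5; y = λ·(22 - 5) - 27 ≡ 26. → (5, 26)
add Q: (5, 26) + (16, 13). λ = (13 - 26)/(16 - 5) ≡ 30/11 mod 43. 11⁻¹ ≡ 4 (mod 43) since 11·4 = 44 ≡ 1, so λ ≡ 34.
  x = λ² - 5 - 16 = 1156 - 21 ≡ 17; y = λ·(5 - 17) - 26 ≡ 39. → (17, 39)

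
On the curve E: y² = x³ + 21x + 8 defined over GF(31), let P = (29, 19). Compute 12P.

(14, 15)

Double-and-add on 12 = (1100)₂. Start with P = (29, 19) for the leading 1-bit.
double: tangent at (29, 19): λ = (3·29² + 21)/(2·19) ≡ 2/7. 7⁻¹ ≡ 9 (mod 31), so λ ≡ 2·9 ≡ 18.
  x = λ² - 29 - 29 = 324 - 58 ≡ 18; y = λ·(29 - 18) - 19 ≡ 24. → (18, 24)
add P: (18, 24) + (29, 19). λ = (19 - 24)/(29 - 18) ≡ 26/11 mod 31. 11⁻¹ ≡ 17 (mod 31), so λ ≡ 8.
  x = λ² - 18 - 29 = 64 - 47 ≡ 17; y = λ·(18 - 17) - 24 ≡ 15. → (17, 15)
double: tangent at (17, 15): λ = (3·17² + 21)/(2·15) ≡ 20/30. 30⁻¹ ≡ 30 (mod 31), so λ ≡ 20·30 ≡ 11.
  x = λ² - 17 - 17 = 121 - 34 ≡ 25; y = λ·(17 - 25) - 15 ≡ 21. → (25, 21)
double: tangent at (25, 21): λ = (3·25² + 21)/(2·21) ≡ 5/11. 11⁻¹ ≡ 17 (mod 31), so λ ≡ 5·17 ≡ 23.
  x = λ² - 25 - 25 = 529 - 50 ≡ 14; y = λ·(25 - 14) - 21 ≡ 15. → (14, 15)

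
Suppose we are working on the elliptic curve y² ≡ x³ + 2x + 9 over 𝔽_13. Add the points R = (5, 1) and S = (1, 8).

(5, 1) + (1, 8). λ = (8 - 1)/(1 - 5) ≡ 7/9 mod 13. 9⁻¹ ≡ 3 (mod 13) since 9·3 = 27 ≡ 1, so λ ≡ 8.
  x = λ² - 5 - 1 = 64 - 6 ≡ 6; y = λ·(5 - 6) - 1 ≡ 4. → (6, 4)

(6, 4)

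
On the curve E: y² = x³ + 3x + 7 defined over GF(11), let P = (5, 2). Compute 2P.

tangent at (5, 2): λ = (3·5² + 3)/(2·2) ≡ 1/4. 4⁻¹ ≡ 3 (mod 11) since 4·3 = 12 ≡ 1, so λ ≡ 1·3 ≡ 3.
  x = λ² - 5 - 5 = 9 - 10 ≡ 10; y = λ·(5 - 10) - 2 ≡ 5. → (10, 5)

(10, 5)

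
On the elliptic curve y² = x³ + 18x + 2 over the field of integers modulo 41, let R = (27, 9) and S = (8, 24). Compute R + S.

(24, 21)

(27, 9) + (8, 24). λ = (24 - 9)/(8 - 27) ≡ 15/22 mod 41. 22⁻¹ ≡ 28 (mod 41) since 22·28 = 616 ≡ 1, so λ ≡ 10.
  x = λ² - 27 - 8 = 100 - 35 ≡ 24; y = λ·(27 - 24) - 9 ≡ 21. → (24, 21)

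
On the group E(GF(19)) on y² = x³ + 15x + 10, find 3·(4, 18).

(11, 10)

Write G = (4, 18).
Repeated addition: build up to 3G.
2G: tangent at (4, 18): λ = (3·4² + 15)/(2·18) ≡ 6/17. 17⁻¹ ≡ 9 (mod 19), so λ ≡ 6·9 ≡ 16.
  x = λ² - 4 - 4 = 256 - 8 ≡ 1; y = λ·(4 - 1) - 18 ≡ 11. → (1, 11)
3G: (1, 11) + (4, 18). λ = (18 - 11)/(4 - 1) ≡ 7/3 mod 19. 3⁻¹ ≡ 13 (mod 19) since 3·13 = 39 ≡ 1, so λ ≡ 15.
  x = λ² - 1 - 4 = 225 - 5 ≡ 11; y = λ·(1 - 11) - 11 ≡ 10. → (11, 10)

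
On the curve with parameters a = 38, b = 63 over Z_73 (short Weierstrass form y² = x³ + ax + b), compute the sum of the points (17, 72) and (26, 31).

(17, 72) + (26, 31). λ = (31 - 72)/(26 - 17) ≡ 32/9 mod 73. 9⁻¹ ≡ 65 (mod 73) since 9·65 = 585 ≡ 1, so λ ≡ 36.
  x = λ² - 17 - 26 = 1296 - 43 ≡ 12; y = λ·(17 - 12) - 72 ≡ 35. → (12, 35)

(12, 35)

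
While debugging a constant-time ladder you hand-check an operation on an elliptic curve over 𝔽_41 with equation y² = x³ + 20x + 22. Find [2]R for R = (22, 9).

tangent at (22, 9): λ = (3·22² + 20)/(2·9) ≡ 37/18. 18⁻¹ ≡ 16 (mod 41), so λ ≡ 37·16 ≡ 18.
  x = λ² - 22 - 22 = 324 - 44 ≡ 34; y = λ·(22 - 34) - 9 ≡ 21. → (34, 21)

(34, 21)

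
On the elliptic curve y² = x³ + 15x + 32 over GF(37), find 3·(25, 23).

Write G = (25, 23).
Repeated addition: build up to 3G.
2G: tangent at (25, 23): λ = (3·25² + 15)/(2·23) ≡ 3/9. 9⁻¹ ≡ 33 (mod 37), so λ ≡ 3·33 ≡ 25.
  x = λ² - 25 - 25 = 625 - 50 ≡ 20; y = λ·(25 - 20) - 23 ≡ 28. → (20, 28)
3G: (20, 28) + (25, 23). λ = (23 - 28)/(25 - 20) ≡ 32/5 mod 37. 5⁻¹ ≡ 15 (mod 37) since 5·15 = 75 ≡ 1, so λ ≡ 36.
  x = λ² - 20 - 25 = 1296 - 45 ≡ 30; y = λ·(20 - 30) - 28 ≡ 19. → (30, 19)

(30, 19)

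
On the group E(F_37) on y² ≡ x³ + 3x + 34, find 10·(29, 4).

(21, 16)

Write P = (29, 4).
Double-and-add on 10 = (1010)₂. Start with P = (29, 4) for the leading 1-bit.
double: tangent at (29, 4): λ = (3·29² + 3)/(2·4) ≡ 10/8. 8⁻¹ ≡ 14 (mod 37), so λ ≡ 10·14 ≡ 29.
  x = λ² - 29 - 29 = 841 - 58 ≡ 6; y = λ·(29 - 6) - 4 ≡ 34. → (6, 34)
double: tangent at (6, 34): λ = (3·6² + 3)/(2·34) ≡ 0/31. 31⁻¹ ≡ 6 (mod 37), so λ ≡ 0·6 ≡ 0.
  x = λ² - 6 - 6 = 0 - 12 ≡ 25; y = λ·(6 - 25) - 34 ≡ 3. → (25, 3)
add P: (25, 3) + (29, 4). λ = (4 - 3)/(29 - 25) ≡ 1/4 mod 37. 4⁻¹ ≡ 28 (mod 37) since 4·28 = 112 ≡ 1, so λ ≡ 28.
  x = λ² - 25 - 29 = 784 - 54 ≡ 27; y = λ·(25 - 27) - 3 ≡ 15. → (27, 15)
double: tangent at (27, 15): λ = (3·27² + 3)/(2·15) ≡ 7/30. 30⁻¹ ≡ 21 (mod 37), so λ ≡ 7·21 ≡ 36.
  x = λ² - 27 - 27 = 1296 - 54 ≡ 21; y = λ·(27 - 21) - 15 ≡ 16. → (21, 16)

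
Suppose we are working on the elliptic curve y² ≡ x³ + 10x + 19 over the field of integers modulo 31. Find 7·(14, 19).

(9, 30)

Write Q = (14, 19).
Repeated addition: build up to 7Q.
2Q: tangent at (14, 19): λ = (3·14² + 10)/(2·19) ≡ 9/7. 7⁻¹ ≡ 9 (mod 31), so λ ≡ 9·9 ≡ 19.
  x = λ² - 14 - 14 = 361 - 28 ≡ 23; y = λ·(14 - 23) - 19 ≡ 27. → (23, 27)
3Q: (23, 27) + (14, 19). λ = (19 - 27)/(14 - 23) ≡ 23/22 mod 31. 22⁻¹ ≡ 24 (mod 31) since 22·24 = 528 ≡ 1, so λ ≡ 25.
  x = λ² - 23 - 14 = 625 - 37 ≡ 30; y = λ·(23 - 30) - 27 ≡ 15. → (30, 15)
4Q: (30, 15) + (14, 19). λ = (19 - 15)/(14 - 30) ≡ 4/15 mod 31. 15⁻¹ ≡ 29 (mod 31) since 15·29 = 435 ≡ 1, so λ ≡ 23.
  x = λ² - 30 - 14 = 529 - 44 ≡ 20; y = λ·(30 - 20) - 15 ≡ 29. → (20, 29)
5Q: (20, 29) + (14, 19). λ = (19 - 29)/(14 - 20) ≡ 21/25 mod 31. 25⁻¹ ≡ 5 (mod 31), so λ ≡ 12.
  x = λ² - 20 - 14 = 144 - 34 ≡ 17; y = λ·(20 - 17) - 29 ≡ 7. → (17, 7)
6Q: (17, 7) + (14, 19). λ = (19 - 7)/(14 - 17) ≡ 12/28 mod 31. 28⁻¹ ≡ 10 (mod 31), so λ ≡ 27.
  x = λ² - 17 - 14 = 729 - 31 ≡ 16; y = λ·(17 - 16) - 7 ≡ 20. → (16, 20)
7Q: (16, 20) + (14, 19). λ = (19 - 20)/(14 - 16) ≡ 30/29 mod 31. 29⁻¹ ≡ 15 (mod 31), so λ ≡ 16.
  x = λ² - 16 - 14 = 256 - 30 ≡ 9; y = λ·(16 - 9) - 20 ≡ 30. → (9, 30)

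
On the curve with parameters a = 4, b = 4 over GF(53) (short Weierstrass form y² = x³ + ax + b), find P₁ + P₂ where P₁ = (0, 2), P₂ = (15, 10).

(0, 2) + (15, 10). λ = (10 - 2)/(15 - 0) ≡ 8/15 mod 53. 15⁻¹ ≡ 46 (mod 53), so λ ≡ 50.
  x = λ² - 0 - 15 = 2500 - 15 ≡ 47; y = λ·(0 - 47) - 2 ≡ 33. → (47, 33)

(47, 33)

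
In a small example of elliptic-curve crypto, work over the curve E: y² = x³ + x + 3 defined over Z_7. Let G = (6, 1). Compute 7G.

(6, 1)

Double-and-add on 7 = (111)₂. Start with G = (6, 1) for the leading 1-bit.
double: tangent at (6, 1): λ = (3·6² + 1)/(2·1) ≡ 4/2. 2⁻¹ ≡ 4 (mod 7), so λ ≡ 4·4 ≡ 2.
  x = λ² - 6 - 6 = 4 - 12 ≡ 6; y = λ·(6 - 6) - 1 ≡ 6. → (6, 6)
add G: (6, 6) + (6, 1): same x and y₁ ≡ -y₂, so the sum is O.
double: O + O = O (identity).
add G: O + (6, 1) = (6, 1) (identity).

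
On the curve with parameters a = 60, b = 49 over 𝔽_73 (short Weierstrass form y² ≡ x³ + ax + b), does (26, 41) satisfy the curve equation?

no

y² = 41² ≡ 2; x³ + 60x + 49 = 19185 ≡ 59 (mod 73). 2 ≠ 59.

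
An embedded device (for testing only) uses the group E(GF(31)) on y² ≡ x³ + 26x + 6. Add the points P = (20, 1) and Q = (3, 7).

(20, 1) + (3, 7). λ = (7 - 1)/(3 - 20) ≡ 6/14 mod 31. 14⁻¹ ≡ 20 (mod 31), so λ ≡ 27.
  x = λ² - 20 - 3 = 729 - 23 ≡ 24; y = λ·(20 - 24) - 1 ≡ 15. → (24, 15)

(24, 15)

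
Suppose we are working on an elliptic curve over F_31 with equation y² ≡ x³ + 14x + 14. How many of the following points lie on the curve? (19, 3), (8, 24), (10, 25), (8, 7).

3

(19, 3): 3² ≡ 9, rhs ≡ 9 → on.
(8, 24): 24² ≡ 18, rhs ≡ 18 → on.
(10, 25): 25² ≡ 5, rhs ≡ 7 → off.
(8, 7): 7² ≡ 18, rhs ≡ 18 → on.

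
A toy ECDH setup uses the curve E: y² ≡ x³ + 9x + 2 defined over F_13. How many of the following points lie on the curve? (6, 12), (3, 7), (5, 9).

1

(6, 12): 12² ≡ 1, rhs ≡ 12 → off.
(3, 7): 7² ≡ 10, rhs ≡ 4 → off.
(5, 9): 9² ≡ 3, rhs ≡ 3 → on.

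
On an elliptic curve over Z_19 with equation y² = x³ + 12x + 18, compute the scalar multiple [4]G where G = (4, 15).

Double-and-add on 4 = (100)₂. Start with G = (4, 15) for the leading 1-bit.
double: tangent at (4, 15): λ = (3·4² + 12)/(2·15) ≡ 3/11. 11⁻¹ ≡ 7 (mod 19), so λ ≡ 3·7 ≡ 2.
  x = λ² - 4 - 4 = 4 - 8 ≡ 15; y = λ·(4 - 15) - 15 ≡ 1. → (15, 1)
double: tangent at (15, 1): λ = (3·15² + 12)/(2·1) ≡ 3/2. 2⁻¹ ≡ 10 (mod 19), so λ ≡ 3·10 ≡ 11.
  x = λ² - 15 - 15 = 121 - 30 ≡ 15; y = λ·(15 - 15) - 1 ≡ 18. → (15, 18)

(15, 18)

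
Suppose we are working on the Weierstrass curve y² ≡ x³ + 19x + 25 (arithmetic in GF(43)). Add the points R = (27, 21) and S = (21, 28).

(27, 21) + (21, 28). λ = (28 - 21)/(21 - 27) ≡ 7/37 mod 43. 37⁻¹ ≡ 7 (mod 43), so λ ≡ 6.
  x = λ² - 27 - 21 = 36 - 48 ≡ 31; y = λ·(27 - 31) - 21 ≡ 41. → (31, 41)

(31, 41)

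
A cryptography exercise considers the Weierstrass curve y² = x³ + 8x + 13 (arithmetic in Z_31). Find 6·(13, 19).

Write Q = (13, 19).
Double-and-add on 6 = (110)₂. Start with Q = (13, 19) for the leading 1-bit.
double: tangent at (13, 19): λ = (3·13² + 8)/(2·19) ≡ 19/7. 7⁻¹ ≡ 9 (mod 31), so λ ≡ 19·9 ≡ 16.
  x = λ² - 13 - 13 = 256 - 26 ≡ 13; y = λ·(13 - 13) - 19 ≡ 12. → (13, 12)
add Q: (13, 12) + (13, 19): same x and y₁ ≡ -y₂, so the sum is the point at infinity.
double: the point at infinity + the point at infinity = the point at infinity (identity).

O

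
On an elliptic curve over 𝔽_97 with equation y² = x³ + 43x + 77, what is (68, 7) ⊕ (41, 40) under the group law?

(68, 7) + (41, 40). λ = (40 - 7)/(41 - 68) ≡ 33/70 mod 97. 70⁻¹ ≡ 79 (mod 97), so λ ≡ 85.
  x = λ² - 68 - 41 = 7225 - 109 ≡ 35; y = λ·(68 - 35) - 7 ≡ 82. → (35, 82)

(35, 82)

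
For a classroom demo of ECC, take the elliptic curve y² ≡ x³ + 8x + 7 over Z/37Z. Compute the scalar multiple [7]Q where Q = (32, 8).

(32, 29)

Repeated addition: build up to 7Q.
2Q: tangent at (32, 8): λ = (3·32² + 8)/(2·8) ≡ 9/16. 16⁻¹ ≡ 7 (mod 37) since 16·7 = 112 ≡ 1, so λ ≡ 9·7 ≡ 26.
  x = λ² - 32 - 32 = 676 - 64 ≡ 20; y = λ·(32 - 20) - 8 ≡ 8. → (20, 8)
3Q: (20, 8) + (32, 8). λ = (8 - 8)/(32 - 20) ≡ 0/12 mod 37. 12⁻¹ ≡ 34 (mod 37), so λ ≡ 0.
  x = λ² - 20 - 32 = 0 - 52 ≡ 22; y = λ·(20 - 22) - 8 ≡ 29. → (22, 29)
4Q: (22, 29) + (32, 8). λ = (8 - 29)/(32 - 22) ≡ 16/10 mod 37. 10⁻¹ ≡ 26 (mod 37), so λ ≡ 9.
  x = λ² - 22 - 32 = 81 - 54 ≡ 27; y = λ·(22 - 27) - 29 ≡ 0. → (27, 0)
5Q: (27, 0) + (32, 8). λ = (8 - 0)/(32 - 27) ≡ 8/5 mod 37. 5⁻¹ ≡ 15 (mod 37), so λ ≡ 9.
  x = λ² - 27 - 32 = 81 - 59 ≡ 22; y = λ·(27 - 22) - 0 ≡ 8. → (22, 8)
6Q: (22, 8) + (32, 8). λ = (8 - 8)/(32 - 22) ≡ 0/10 mod 37. 10⁻¹ ≡ 26 (mod 37), so λ ≡ 0.
  x = λ² - 22 - 32 = 0 - 54 ≡ 20; y = λ·(22 - 20) - 8 ≡ 29. → (20, 29)
7Q: (20, 29) + (32, 8). λ = (8 - 29)/(32 - 20) ≡ 16/12 mod 37. 12⁻¹ ≡ 34 (mod 37), so λ ≡ 26.
  x = λ² - 20 - 32 = 676 - 52 ≡ 32; y = λ·(20 - 32) - 29 ≡ 29. → (32, 29)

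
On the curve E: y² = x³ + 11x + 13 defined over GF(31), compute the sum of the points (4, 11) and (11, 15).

(10, 21)

(4, 11) + (11, 15). λ = (15 - 11)/(11 - 4) ≡ 4/7 mod 31. 7⁻¹ ≡ 9 (mod 31), so λ ≡ 5.
  x = λ² - 4 - 11 = 25 - 15 ≡ 10; y = λ·(4 - 10) - 11 ≡ 21. → (10, 21)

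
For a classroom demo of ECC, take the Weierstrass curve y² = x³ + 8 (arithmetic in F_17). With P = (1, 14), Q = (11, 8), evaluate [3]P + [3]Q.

(15, 0)

First 3P:
Repeated addition: build up to 3P.
2P: tangent at (1, 14): λ = (3·1² + 0)/(2·14) ≡ 3/11. 11⁻¹ ≡ 14 (mod 17) since 11·14 = 154 ≡ 1, so λ ≡ 3·14 ≡ 8.
  x = λ² - 1 - 1 = 64 - 2 ≡ 11; y = λ·(1 - 11) - 14 ≡ 8. → (11, 8)
3P: (11, 8) + (1, 14). λ = (14 - 8)/(1 - 11) ≡ 6/7 mod 17. 7⁻¹ ≡ 5 (mod 17) since 7·5 = 35 ≡ 1, so λ ≡ 13.
  x = λ² - 11 - 1 = 169 - 12 ≡ 4; y = λ·(11 - 4) - 8 ≡ 15. → (4, 15)
3P = (4, 15).
Next 3Q:
Repeated addition: build up to 3Q.
2Q: tangent at (11, 8): λ = (3·11² + 0)/(2·8) ≡ 6/16. 16⁻¹ ≡ 16 (mod 17), so λ ≡ 6·16 ≡ 11.
  x = λ² - 11 - 11 = 121 - 22 ≡ 14; y = λ·(11 - 14) - 8 ≡ 10. → (14, 10)
3Q: (14, 10) + (11, 8). λ = (8 - 10)/(11 - 14) ≡ 15/14 mod 17. 14⁻¹ ≡ 11 (mod 17), so λ ≡ 12.
  x = λ² - 14 - 11 = 144 - 25 ≡ 0; y = λ·(14 - 0) - 10 ≡ 5. → (0, 5)
3Q = (0, 5).
Finally 3P + 3Q:
(4, 15) + (0, 5). λ = (5 - 15)/(0 - 4) ≡ 7/13 mod 17. 13⁻¹ ≡ 4 (mod 17), so λ ≡ 11.
  x = λ² - 4 - 0 = 121 - 4 ≡ 15; y = λ·(4 - 15) - 15 ≡ 0. → (15, 0)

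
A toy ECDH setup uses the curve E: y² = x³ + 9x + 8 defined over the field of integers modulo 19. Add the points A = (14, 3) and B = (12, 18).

(14, 3) + (12, 18). λ = (18 - 3)/(12 - 14) ≡ 15/17 mod 19. 17⁻¹ ≡ 9 (mod 19), so λ ≡ 2.
  x = λ² - 14 - 12 = 4 - 26 ≡ 16; y = λ·(14 - 16) - 3 ≡ 12. → (16, 12)

(16, 12)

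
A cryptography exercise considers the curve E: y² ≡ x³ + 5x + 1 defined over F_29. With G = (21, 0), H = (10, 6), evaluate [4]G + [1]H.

First 4G:
Repeated addition: build up to 4G.
2G: (21, 0) + (21, 0): same x and y₁ ≡ -y₂, so the sum is O.
3G: O + (21, 0) = (21, 0) (identity).
4G: (21, 0) + (21, 0): same x and y₁ ≡ -y₂, so the sum is O.
4G = O.
Finally 4G + H:
O + (10, 6) = (10, 6) (identity).

(10, 6)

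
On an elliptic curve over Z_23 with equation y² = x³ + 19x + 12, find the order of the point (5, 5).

5

2P: tangent at (5, 5): λ = (3·5² + 19)/(2·5) ≡ 2/10. 10⁻¹ ≡ 7 (mod 23), so λ ≡ 2·7 ≡ 14.
  x = λ² - 5 - 5 = 196 - 10 ≡ 2; y = λ·(5 - 2) - 5 ≡ 14. → (2, 14)
3P: (2, 14) + (5, 5). λ = (5 - 14)/(5 - 2) ≡ 14/3 mod 23. 3⁻¹ ≡ 8 (mod 23) since 3·8 = 24 ≡ 1, so λ ≡ 20.
  x = λ² - 2 - 5 = 400 - 7 ≡ 2; y = λ·(2 - 2) - 14 ≡ 9. → (2, 9)
4P: (2, 9) + (5, 5). λ = (5 - 9)/(5 - 2) ≡ 19/3 mod 23. 3⁻¹ ≡ 8 (mod 23) since 3·8 = 24 ≡ 1, so λ ≡ 14.
  x = λ² - 2 - 5 = 196 - 7 ≡ 5; y = λ·(2 - 5) - 9 ≡ 18. → (5, 18)
5P: (5, 18) + (5, 5): same x and y₁ ≡ -y₂, so the sum is O.
5P = O, so the order is 5.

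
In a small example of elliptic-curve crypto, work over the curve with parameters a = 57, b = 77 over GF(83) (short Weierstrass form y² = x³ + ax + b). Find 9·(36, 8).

Write P = (36, 8).
Double-and-add on 9 = (1001)₂. Start with P = (36, 8) for the leading 1-bit.
double: tangent at (36, 8): λ = (3·36² + 57)/(2·8) ≡ 44/16. 16⁻¹ ≡ 26 (mod 83), so λ ≡ 44·26 ≡ 65.
  x = λ² - 36 - 36 = 4225 - 72 ≡ 3; y = λ·(36 - 3) - 8 ≡ 62. → (3, 62)
double: tangent at (3, 62): λ = (3·3² + 57)/(2·62) ≡ 1/41. 41⁻¹ ≡ 81 (mod 83), so λ ≡ 1·81 ≡ 81.
  x = λ² - 3 - 3 = 6561 - 6 ≡ 81; y = λ·(3 - 81) - 62 ≡ 11. → (81, 11)
double: tangent at (81, 11): λ = (3·81² + 57)/(2·11) ≡ 69/22. 22⁻¹ ≡ 34 (mod 83), so λ ≡ 69·34 ≡ 22.
  x = λ² - 81 - 81 = 484 - 162 ≡ 73; y = λ·(81 - 73) - 11 ≡ 82. → (73, 82)
add P: (73, 82) + (36, 8). λ = (8 - 82)/(36 - 73) ≡ 9/46 mod 83. 46⁻¹ ≡ 74 (mod 83), so λ ≡ 2.
  x = λ² - 73 - 36 = 4 - 109 ≡ 61; y = λ·(73 - 61) - 82 ≡ 25. → (61, 25)

(61, 25)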